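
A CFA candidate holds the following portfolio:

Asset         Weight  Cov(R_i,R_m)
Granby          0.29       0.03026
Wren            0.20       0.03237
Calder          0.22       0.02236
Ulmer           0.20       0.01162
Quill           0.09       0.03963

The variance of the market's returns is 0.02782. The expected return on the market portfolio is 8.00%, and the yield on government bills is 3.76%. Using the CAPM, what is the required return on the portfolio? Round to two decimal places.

β_Granby = 0.03026 / 0.02782 = 1.0877
β_Wren = 0.03237 / 0.02782 = 1.1636
β_Calder = 0.02236 / 0.02782 = 0.8037
β_Ulmer = 0.01162 / 0.02782 = 0.4177
β_Quill = 0.03963 / 0.02782 = 1.4245
β_P = Σ w_i β_i = 0.29×1.0877 + 0.20×1.1636 + 0.22×0.8037 + 0.20×0.4177 + 0.09×1.4245 = 0.9367
MRP = 8.00% − 3.76% = 4.24%
E(R_P) = R_f + β_P × MRP = 3.76% + 0.9367 × 4.24% = 7.73%

7.73%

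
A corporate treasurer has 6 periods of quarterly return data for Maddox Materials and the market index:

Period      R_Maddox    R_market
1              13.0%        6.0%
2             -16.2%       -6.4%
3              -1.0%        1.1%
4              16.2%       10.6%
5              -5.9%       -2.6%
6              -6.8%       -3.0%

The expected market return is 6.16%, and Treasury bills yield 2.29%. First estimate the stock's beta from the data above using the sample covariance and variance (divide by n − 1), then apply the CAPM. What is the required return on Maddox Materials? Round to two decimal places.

9.78%

Mean R_i = (13.0 − 16.2 − 1.0 + 16.2 − 5.9 − 6.8) / 6 = -0.1167%
Mean R_m = (6.0 − 6.4 + 1.1 + 10.6 − 2.6 − 3.0) / 6 = 0.9500%
Σ(R_i − R̄_i)(R_m − R̄_m) = 388.7050  ⇒  Cov = 388.7050 / 5 = 77.7410
Σ(R_m − R̄_m)² = 200.8750  ⇒  Var(R_m) = 200.8750 / 5 = 40.1750
β = Cov / Var(R_m) = 77.7410 / 40.1750 = 1.9351
MRP = 6.16% − 2.29% = 3.87%
E(R) = R_f + β × MRP = 2.29% + 1.9351 × 3.87% = 9.78%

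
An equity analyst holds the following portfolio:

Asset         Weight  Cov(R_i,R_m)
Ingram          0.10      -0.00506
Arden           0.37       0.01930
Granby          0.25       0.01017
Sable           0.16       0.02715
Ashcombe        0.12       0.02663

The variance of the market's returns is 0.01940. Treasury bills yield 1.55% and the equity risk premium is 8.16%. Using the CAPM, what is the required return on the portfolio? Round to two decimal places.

8.58%

β_Ingram = -0.00506 / 0.01940 = -0.2608
β_Arden = 0.01930 / 0.01940 = 0.9948
β_Granby = 0.01017 / 0.01940 = 0.5242
β_Sable = 0.02715 / 0.01940 = 1.3995
β_Ashcombe = 0.02663 / 0.01940 = 1.3727
β_P = Σ w_i β_i = 0.10×-0.2608 + 0.37×0.9948 + 0.25×0.5242 + 0.16×1.3995 + 0.12×1.3727 = 0.8617
E(R_P) = R_f + β_P × MRP = 1.55% + 0.8617 × 8.16% = 8.58%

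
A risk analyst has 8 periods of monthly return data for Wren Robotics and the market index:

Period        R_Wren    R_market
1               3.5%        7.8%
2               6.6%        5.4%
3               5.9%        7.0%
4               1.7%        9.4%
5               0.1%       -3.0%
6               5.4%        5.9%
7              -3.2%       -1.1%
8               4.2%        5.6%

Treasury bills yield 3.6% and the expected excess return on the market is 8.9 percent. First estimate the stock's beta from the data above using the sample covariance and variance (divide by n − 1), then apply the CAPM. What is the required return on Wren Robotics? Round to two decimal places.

8.09%

Mean R_i = (3.5 + 6.6 + 5.9 + 1.7 + 0.1 + 5.4 − 3.2 + 4.2) / 8 = 3.0250%
Mean R_m = (7.8 + 5.4 + 7.0 + 9.4 − 3.0 + 5.9 − 1.1 + 5.6) / 8 = 4.6250%
Σ(R_i − R̄_i)(R_m − R̄_m) = 66.8950  ⇒  Cov = 66.8950 / 7 = 9.5564
Σ(R_m − R̄_m)² = 132.6150  ⇒  Var(R_m) = 132.6150 / 7 = 18.9450
β = Cov / Var(R_m) = 9.5564 / 18.9450 = 0.5044
E(R) = R_f + β × MRP = 3.6% + 0.5044 × 8.9% = 8.09%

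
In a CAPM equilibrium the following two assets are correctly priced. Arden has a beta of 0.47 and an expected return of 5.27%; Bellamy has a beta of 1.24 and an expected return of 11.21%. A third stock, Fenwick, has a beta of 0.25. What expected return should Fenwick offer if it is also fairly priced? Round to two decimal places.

3.57%

MRP (SML slope) = (11.21% − 5.27%) / (1.24 − 0.47) = 5.94% / 0.77 = 7.7143%
R_f (intercept) = 5.27% − 0.47 × 7.7143% = 1.6443%
E(R_Fenwick) = R_f + β × MRP = 1.6443% + 0.25 × 7.7143% = 3.57%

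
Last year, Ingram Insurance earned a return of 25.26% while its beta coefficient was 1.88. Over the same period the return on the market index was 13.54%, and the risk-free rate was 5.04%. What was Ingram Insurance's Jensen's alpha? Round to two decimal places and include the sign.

Market excess return = 13.54% − 5.04% = 8.50%
CAPM benchmark = R_f + β(R_m − R_f) = 5.04% + 1.88 × 8.50% = 21.0200%
α = actual − benchmark = 25.26% − 21.0200% = +4.24%

+4.24%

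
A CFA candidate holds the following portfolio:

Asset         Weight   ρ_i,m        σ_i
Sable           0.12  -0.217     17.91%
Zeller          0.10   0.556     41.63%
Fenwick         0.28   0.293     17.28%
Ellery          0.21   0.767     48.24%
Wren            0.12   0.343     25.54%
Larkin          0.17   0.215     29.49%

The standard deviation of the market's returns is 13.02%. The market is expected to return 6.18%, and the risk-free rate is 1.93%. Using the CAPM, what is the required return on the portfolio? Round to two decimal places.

6.23%

β_Sable = -0.217 × 17.91% / 13.02% = -0.2985
β_Zeller = 0.556 × 41.63% / 13.02% = 1.7777
β_Fenwick = 0.293 × 17.28% / 13.02% = 0.3889
β_Ellery = 0.767 × 48.24% / 13.02% = 2.8418
β_Wren = 0.343 × 25.54% / 13.02% = 0.6728
β_Larkin = 0.215 × 29.49% / 13.02% = 0.4870
β_P = Σ w_i β_i = 0.12×-0.2985 + 0.10×1.7777 + 0.28×0.3889 + 0.21×2.8418 + 0.12×0.6728 + 0.17×0.4870 = 1.0111
MRP = 6.18% − 1.93% = 4.25%
E(R_P) = R_f + β_P × MRP = 1.93% + 1.0111 × 4.25% = 6.23%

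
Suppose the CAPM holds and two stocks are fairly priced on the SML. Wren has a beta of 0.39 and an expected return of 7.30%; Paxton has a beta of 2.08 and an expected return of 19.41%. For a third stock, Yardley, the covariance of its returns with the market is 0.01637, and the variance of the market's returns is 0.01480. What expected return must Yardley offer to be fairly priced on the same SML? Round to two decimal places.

12.43%

MRP = (19.41% − 7.30%) / (2.08 − 0.39) = 7.1657%
R_f = 7.30% − 0.39 × 7.1657% = 4.5054%
β_Yardley = Cov / Var(R_m) = 0.01637 / 0.01480 = 1.1061
E(R_Yardley) = R_f + β × MRP = 4.5054% + 1.1061 × 7.1657% = 12.43%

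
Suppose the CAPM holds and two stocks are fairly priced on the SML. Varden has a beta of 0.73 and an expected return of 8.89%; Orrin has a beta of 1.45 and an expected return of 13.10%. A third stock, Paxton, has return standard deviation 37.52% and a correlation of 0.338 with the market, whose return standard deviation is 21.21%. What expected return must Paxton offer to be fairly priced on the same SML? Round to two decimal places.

8.12%

MRP = (13.10% − 8.89%) / (1.45 − 0.73) = 5.8472%
R_f = 8.89% − 0.73 × 5.8472% = 4.6215%
β_Paxton = ρ·σ_i/σ_m = 0.338 × 37.52 / 21.21 = 0.5979
E(R_Paxton) = R_f + β × MRP = 4.6215% + 0.5979 × 5.8472% = 8.12%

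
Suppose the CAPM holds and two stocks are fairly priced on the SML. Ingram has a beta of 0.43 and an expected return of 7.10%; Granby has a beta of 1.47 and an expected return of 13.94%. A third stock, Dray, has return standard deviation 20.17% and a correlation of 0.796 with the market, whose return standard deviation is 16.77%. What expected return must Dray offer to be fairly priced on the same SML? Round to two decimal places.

10.57%

MRP = (13.94% − 7.10%) / (1.47 − 0.43) = 6.5769%
R_f = 7.10% − 0.43 × 6.5769% = 4.2719%
β_Dray = ρ·σ_i/σ_m = 0.796 × 20.17 / 16.77 = 0.9574
E(R_Dray) = R_f + β × MRP = 4.2719% + 0.9574 × 6.5769% = 10.57%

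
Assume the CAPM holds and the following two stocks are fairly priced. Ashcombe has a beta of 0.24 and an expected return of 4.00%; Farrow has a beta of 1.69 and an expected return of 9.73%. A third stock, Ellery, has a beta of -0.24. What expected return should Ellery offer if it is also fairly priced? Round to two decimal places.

2.10%

MRP (SML slope) = (9.73% − 4.00%) / (1.69 − 0.24) = 5.73% / 1.45 = 3.9517%
R_f (intercept) = 4.00% − 0.24 × 3.9517% = 3.0516%
E(R_Ellery) = R_f + β × MRP = 3.0516% + -0.24 × 3.9517% = 2.10%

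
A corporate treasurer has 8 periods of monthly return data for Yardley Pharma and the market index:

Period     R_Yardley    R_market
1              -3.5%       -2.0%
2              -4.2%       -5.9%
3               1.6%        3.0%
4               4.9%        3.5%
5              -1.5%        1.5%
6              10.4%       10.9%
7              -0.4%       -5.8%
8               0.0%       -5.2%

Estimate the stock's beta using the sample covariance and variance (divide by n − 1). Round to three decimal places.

0.691

Mean R_i = (-3.5 − 4.2 + 1.6 + 4.9 − 1.5 + 10.4 − 0.4 + 0.0) / 8 = 0.9125%
Mean R_m = (-2.0 − 5.9 + 3.0 + 3.5 + 1.5 + 10.9 − 5.8 − 5.2) / 8 = 0.0000%
Σ(R_i − R̄_i)(R_m − R̄_m) = 167.1600  ⇒  Cov = 167.1600 / 7 = 23.8800
Σ(R_m − R̄_m)² = 241.8000  ⇒  Var(R_m) = 241.8000 / 7 = 34.5429
β = Cov / Var(R_m) = 23.8800 / 34.5429 = 0.6913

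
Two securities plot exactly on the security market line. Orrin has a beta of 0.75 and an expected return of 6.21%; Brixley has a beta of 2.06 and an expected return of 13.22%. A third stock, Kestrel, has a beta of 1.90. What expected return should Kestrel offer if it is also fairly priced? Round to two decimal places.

MRP (SML slope) = (13.22% − 6.21%) / (2.06 − 0.75) = 7.01% / 1.31 = 5.3511%
R_f (intercept) = 6.21% − 0.75 × 5.3511% = 2.1967%
E(R_Kestrel) = R_f + β × MRP = 2.1967% + 1.90 × 5.3511% = 12.36%

12.36%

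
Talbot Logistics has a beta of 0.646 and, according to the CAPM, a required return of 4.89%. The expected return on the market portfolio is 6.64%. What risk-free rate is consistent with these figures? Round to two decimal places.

1.70%

E(R) = R_f + β(E(R_m) − R_f) = R_f(1 − β) + β·E(R_m)
4.89% = R_f × (1 − 0.646) + 0.646 × 6.64%
4.89% = R_f × 0.354 + 4.28944%
R_f = (4.89% − 4.28944%) / 0.354 = 1.70%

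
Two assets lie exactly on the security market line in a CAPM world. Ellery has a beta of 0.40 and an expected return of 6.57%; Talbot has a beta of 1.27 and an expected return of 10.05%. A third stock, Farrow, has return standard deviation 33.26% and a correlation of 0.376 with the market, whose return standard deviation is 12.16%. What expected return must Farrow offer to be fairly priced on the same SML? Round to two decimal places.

MRP = (10.05% − 6.57%) / (1.27 − 0.40) = 4.0000%
R_f = 6.57% − 0.40 × 4.0000% = 4.9700%
β_Farrow = ρ·σ_i/σ_m = 0.376 × 33.26 / 12.16 = 1.0284
E(R_Farrow) = R_f + β × MRP = 4.9700% + 1.0284 × 4.0000% = 9.08%

9.08%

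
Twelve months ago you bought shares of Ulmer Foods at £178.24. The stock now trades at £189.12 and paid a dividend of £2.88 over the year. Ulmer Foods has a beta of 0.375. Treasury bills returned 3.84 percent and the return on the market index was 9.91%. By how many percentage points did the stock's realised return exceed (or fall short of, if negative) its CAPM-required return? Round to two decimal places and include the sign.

+1.60%

Realised HPR = (P1 + D1 − P0) / P0 = (189.12 + 2.88 − 178.24) / 178.24 = 13.76 / 178.24 = 7.7199%
MRP = 9.91% − 3.84% = 6.07%
CAPM required = R_f + β·MRP = 3.84% + 0.375 × 6.07% = 6.11625%
α = realised − required = 7.7199% − 6.11625% = +1.60%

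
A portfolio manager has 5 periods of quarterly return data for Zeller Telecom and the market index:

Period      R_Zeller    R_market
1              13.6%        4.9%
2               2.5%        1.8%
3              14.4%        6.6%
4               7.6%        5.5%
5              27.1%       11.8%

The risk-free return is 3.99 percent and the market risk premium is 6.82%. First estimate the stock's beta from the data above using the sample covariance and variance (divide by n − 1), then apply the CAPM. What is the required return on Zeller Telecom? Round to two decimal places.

Mean R_i = (13.6 + 2.5 + 14.4 + 7.6 + 27.1) / 5 = 13.0400%
Mean R_m = (4.9 + 1.8 + 6.6 + 5.5 + 11.8) / 5 = 6.1200%
Σ(R_i − R̄_i)(R_m − R̄_m) = 128.7360  ⇒  Cov = 128.7360 / 4 = 32.1840
Σ(R_m − R̄_m)² = 53.0280  ⇒  Var(R_m) = 53.0280 / 4 = 13.2570
β = Cov / Var(R_m) = 32.1840 / 13.2570 = 2.4277
E(R) = R_f + β × MRP = 3.99% + 2.4277 × 6.82% = 20.55%

20.55%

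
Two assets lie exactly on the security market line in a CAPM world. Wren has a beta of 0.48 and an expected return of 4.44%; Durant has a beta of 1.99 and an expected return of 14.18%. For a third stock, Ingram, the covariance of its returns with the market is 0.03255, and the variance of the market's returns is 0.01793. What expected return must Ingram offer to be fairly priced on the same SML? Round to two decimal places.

13.05%

MRP = (14.18% − 4.44%) / (1.99 − 0.48) = 6.4503%
R_f = 4.44% − 0.48 × 6.4503% = 1.3439%
β_Ingram = Cov / Var(R_m) = 0.03255 / 0.01793 = 1.8154
E(R_Ingram) = R_f + β × MRP = 1.3439% + 1.8154 × 6.4503% = 13.05%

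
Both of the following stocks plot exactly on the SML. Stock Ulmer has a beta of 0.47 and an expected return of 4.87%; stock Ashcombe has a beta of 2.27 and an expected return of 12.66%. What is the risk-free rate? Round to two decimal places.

Both satisfy E(R) = R_f + β·MRP, so the slope of the SML is
MRP = (12.66% − 4.87%) / (2.27 − 0.47) = 7.79% / 1.80 = 4.3278%
R_f = E(R_Ulmer) − β_Ulmer·MRP = 4.87% − 0.47 × 4.3278% = 2.8359%

2.84%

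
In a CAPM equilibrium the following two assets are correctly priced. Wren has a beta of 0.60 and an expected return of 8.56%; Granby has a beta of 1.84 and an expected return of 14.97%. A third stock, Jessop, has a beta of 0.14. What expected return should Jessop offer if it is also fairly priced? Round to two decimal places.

MRP (SML slope) = (14.97% − 8.56%) / (1.84 − 0.60) = 6.41% / 1.24 = 5.1694%
R_f (intercept) = 8.56% − 0.60 × 5.1694% = 5.4584%
E(R_Jessop) = R_f + β × MRP = 5.4584% + 0.14 × 5.1694% = 6.18%

6.18%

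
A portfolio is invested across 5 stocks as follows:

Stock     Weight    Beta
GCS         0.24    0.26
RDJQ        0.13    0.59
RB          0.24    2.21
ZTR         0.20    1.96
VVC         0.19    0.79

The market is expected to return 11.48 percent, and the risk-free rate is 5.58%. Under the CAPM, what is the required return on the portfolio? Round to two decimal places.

β_P = Σ w_i β_i = 0.24×0.26 + 0.13×0.59 + 0.24×2.21 + 0.20×1.96 + 0.19×0.79 = 1.2116
MRP = 11.48% − 5.58% = 5.90%
E(R_P) = R_f + β_P × MRP = 5.58% + 1.2116 × 5.90% = 12.73%

12.73%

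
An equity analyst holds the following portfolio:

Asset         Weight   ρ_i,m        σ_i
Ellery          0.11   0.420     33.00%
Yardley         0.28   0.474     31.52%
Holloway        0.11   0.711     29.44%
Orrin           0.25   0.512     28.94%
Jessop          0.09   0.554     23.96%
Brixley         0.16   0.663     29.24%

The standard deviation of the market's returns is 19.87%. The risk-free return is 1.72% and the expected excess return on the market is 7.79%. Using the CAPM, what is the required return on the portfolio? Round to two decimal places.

8.00%

β_Ellery = 0.420 × 33.00% / 19.87% = 0.6975
β_Yardley = 0.474 × 31.52% / 19.87% = 0.7519
β_Holloway = 0.711 × 29.44% / 19.87% = 1.0534
β_Orrin = 0.512 × 28.94% / 19.87% = 0.7457
β_Jessop = 0.554 × 23.96% / 19.87% = 0.6680
β_Brixley = 0.663 × 29.24% / 19.87% = 0.9756
β_P = Σ w_i β_i = 0.11×0.6975 + 0.28×0.7519 + 0.11×1.0534 + 0.25×0.7457 + 0.09×0.6680 + 0.16×0.9756 = 0.8058
E(R_P) = R_f + β_P × MRP = 1.72% + 0.8058 × 7.79% = 8.00%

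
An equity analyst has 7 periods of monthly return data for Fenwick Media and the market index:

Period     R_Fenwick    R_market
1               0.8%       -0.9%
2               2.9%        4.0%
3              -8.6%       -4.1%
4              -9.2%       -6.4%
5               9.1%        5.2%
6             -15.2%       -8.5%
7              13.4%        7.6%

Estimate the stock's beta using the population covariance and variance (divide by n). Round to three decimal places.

1.652

Mean R_i = (0.8 + 2.9 − 8.6 − 9.2 + 9.1 − 15.2 + 13.4) / 7 = -0.9714%
Mean R_m = (-0.9 + 4.0 − 4.1 − 6.4 + 5.2 − 8.5 + 7.6) / 7 = -0.4429%
Σ(R_i − R̄_i)(R_m − R̄_m) = 380.3686  ⇒  Cov = 380.3686 / 7 = 54.3384
Σ(R_m − R̄_m)² = 230.2571  ⇒  Var(R_m) = 230.2571 / 7 = 32.8939
β = Cov / Var(R_m) = 54.3384 / 32.8939 = 1.6519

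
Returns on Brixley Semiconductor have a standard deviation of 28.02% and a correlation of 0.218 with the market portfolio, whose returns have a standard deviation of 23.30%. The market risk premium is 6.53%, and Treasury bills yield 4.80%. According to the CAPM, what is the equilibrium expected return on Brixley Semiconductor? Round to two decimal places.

β = ρ × σ_i / σ_m = 0.218 × 28.02% / 23.30% = 0.2622
E(R) = 4.80% + 0.2622 × 6.53% = 6.51%

6.51%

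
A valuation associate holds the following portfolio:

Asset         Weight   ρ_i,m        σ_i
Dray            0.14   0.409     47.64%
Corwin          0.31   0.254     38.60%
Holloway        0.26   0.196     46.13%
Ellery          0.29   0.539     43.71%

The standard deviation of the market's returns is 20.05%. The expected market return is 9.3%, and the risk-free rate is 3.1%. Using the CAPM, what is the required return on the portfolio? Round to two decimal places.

7.72%

β_Dray = 0.409 × 47.64% / 20.05% = 0.9718
β_Corwin = 0.254 × 38.60% / 20.05% = 0.4890
β_Holloway = 0.196 × 46.13% / 20.05% = 0.4509
β_Ellery = 0.539 × 43.71% / 20.05% = 1.1750
β_P = Σ w_i β_i = 0.14×0.9718 + 0.31×0.4890 + 0.26×0.4509 + 0.29×1.1750 = 0.7456
MRP = 9.3% − 3.1% = 6.20%
E(R_P) = R_f + β_P × MRP = 3.1% + 0.7456 × 6.2% = 7.72%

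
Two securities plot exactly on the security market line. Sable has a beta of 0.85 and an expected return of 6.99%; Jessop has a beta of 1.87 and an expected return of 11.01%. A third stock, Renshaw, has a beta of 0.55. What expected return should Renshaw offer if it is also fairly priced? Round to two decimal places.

5.81%

MRP (SML slope) = (11.01% − 6.99%) / (1.87 − 0.85) = 4.02% / 1.02 = 3.9412%
R_f (intercept) = 6.99% − 0.85 × 3.9412% = 3.6400%
E(R_Renshaw) = R_f + β × MRP = 3.6400% + 0.55 × 3.9412% = 5.81%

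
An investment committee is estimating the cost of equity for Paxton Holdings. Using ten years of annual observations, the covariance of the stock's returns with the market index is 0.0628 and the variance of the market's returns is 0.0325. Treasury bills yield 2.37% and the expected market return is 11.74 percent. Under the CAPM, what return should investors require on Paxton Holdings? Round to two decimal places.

β = Cov(R_i, R_m) / Var(R_m) = 0.0628 / 0.0325 = 1.9323
MRP = 11.74% − 2.37% = 9.37%
E(R) = R_f + β × MRP = 2.37% + 1.9323 × 9.37% = 20.48%

20.48%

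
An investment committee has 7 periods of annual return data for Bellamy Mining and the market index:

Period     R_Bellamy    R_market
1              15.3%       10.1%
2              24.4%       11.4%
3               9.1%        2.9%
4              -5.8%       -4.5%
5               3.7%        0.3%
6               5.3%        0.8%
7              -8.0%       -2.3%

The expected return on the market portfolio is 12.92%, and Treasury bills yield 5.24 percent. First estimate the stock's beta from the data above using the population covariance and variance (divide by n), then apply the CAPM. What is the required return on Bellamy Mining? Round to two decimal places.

19.11%

Mean R_i = (15.3 + 24.4 + 9.1 − 5.8 + 3.7 + 5.3 − 8.0) / 7 = 6.2857%
Mean R_m = (10.1 + 11.4 + 2.9 − 4.5 + 0.3 + 0.8 − 2.3) / 7 = 2.6714%
Σ(R_i − R̄_i)(R_m − R̄_m) = 391.3871  ⇒  Cov = 391.3871 / 7 = 55.9124
Σ(R_m − R̄_m)² = 216.6943  ⇒  Var(R_m) = 216.6943 / 7 = 30.9563
β = Cov / Var(R_m) = 55.9124 / 30.9563 = 1.8062
MRP = 12.92% − 5.24% = 7.68%
E(R) = R_f + β × MRP = 5.24% + 1.8062 × 7.68% = 19.11%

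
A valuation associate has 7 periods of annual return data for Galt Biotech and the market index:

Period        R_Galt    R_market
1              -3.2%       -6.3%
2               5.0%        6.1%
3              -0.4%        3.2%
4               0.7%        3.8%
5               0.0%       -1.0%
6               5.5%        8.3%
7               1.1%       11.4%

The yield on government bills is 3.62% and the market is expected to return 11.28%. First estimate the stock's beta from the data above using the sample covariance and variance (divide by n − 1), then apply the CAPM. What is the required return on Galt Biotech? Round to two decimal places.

6.50%

Mean R_i = (-3.2 + 5.0 − 0.4 + 0.7 + 0.0 + 5.5 + 1.1) / 7 = 1.2429%
Mean R_m = (-6.3 + 6.1 + 3.2 + 3.8 − 1.0 + 8.3 + 11.4) / 7 = 3.6429%
Σ(R_i − R̄_i)(R_m − R̄_m) = 78.5371  ⇒  Cov = 78.5371 / 6 = 13.0895
Σ(R_m − R̄_m)² = 208.5371  ⇒  Var(R_m) = 208.5371 / 6 = 34.7562
β = Cov / Var(R_m) = 13.0895 / 34.7562 = 0.3766
MRP = 11.28% − 3.62% = 7.66%
E(R) = R_f + β × MRP = 3.62% + 0.3766 × 7.66% = 6.50%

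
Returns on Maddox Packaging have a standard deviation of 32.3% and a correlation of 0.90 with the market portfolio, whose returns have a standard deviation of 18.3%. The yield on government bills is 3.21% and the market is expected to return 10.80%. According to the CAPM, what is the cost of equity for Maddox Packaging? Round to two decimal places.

15.27%

β = ρ × σ_i / σ_m = 0.90 × 32.3% / 18.3% = 1.5885
MRP = 10.80% − 3.21% = 7.59%
E(R) = 3.21% + 1.5885 × 7.59% = 15.27%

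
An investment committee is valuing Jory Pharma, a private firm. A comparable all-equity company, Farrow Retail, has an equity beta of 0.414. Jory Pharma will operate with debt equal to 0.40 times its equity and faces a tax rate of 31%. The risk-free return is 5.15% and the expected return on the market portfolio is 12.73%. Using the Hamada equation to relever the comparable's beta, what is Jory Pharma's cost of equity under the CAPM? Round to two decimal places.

β_L = β_U × [1 + (1 − t)(D/E)] = 0.414 × [1 + (1 − 0.31) × 0.40]
    = 0.414 × [1 + 0.69 × 0.40] = 0.414 × 1.2760 = 0.5283
MRP = 12.73% − 5.15% = 7.58%
E(R) = R_f + β_L × MRP = 5.15% + 0.5283 × 7.58% = 9.15%

9.15%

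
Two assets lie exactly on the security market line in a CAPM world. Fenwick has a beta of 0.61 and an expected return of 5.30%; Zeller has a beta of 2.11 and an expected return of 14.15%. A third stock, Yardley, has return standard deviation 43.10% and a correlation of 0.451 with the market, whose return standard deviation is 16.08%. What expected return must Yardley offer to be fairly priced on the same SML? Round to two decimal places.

MRP = (14.15% − 5.30%) / (2.11 − 0.61) = 5.9000%
R_f = 5.30% − 0.61 × 5.9000% = 1.7010%
β_Yardley = ρ·σ_i/σ_m = 0.451 × 43.10 / 16.08 = 1.2088
E(R_Yardley) = R_f + β × MRP = 1.7010% + 1.2088 × 5.9000% = 8.83%

8.83%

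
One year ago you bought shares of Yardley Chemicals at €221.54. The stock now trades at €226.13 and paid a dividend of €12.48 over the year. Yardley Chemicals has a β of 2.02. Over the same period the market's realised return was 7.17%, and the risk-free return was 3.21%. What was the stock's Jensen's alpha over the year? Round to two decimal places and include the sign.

Realised HPR = (P1 + D1 − P0) / P0 = (226.13 + 12.48 − 221.54) / 221.54 = 17.07 / 221.54 = 7.7052%
MRP = 7.17% − 3.21% = 3.96%
CAPM required = R_f + β·MRP = 3.21% + 2.02 × 3.96% = 11.2092%
α = realised − required = 7.7052% − 11.2092% = -3.50%

-3.50%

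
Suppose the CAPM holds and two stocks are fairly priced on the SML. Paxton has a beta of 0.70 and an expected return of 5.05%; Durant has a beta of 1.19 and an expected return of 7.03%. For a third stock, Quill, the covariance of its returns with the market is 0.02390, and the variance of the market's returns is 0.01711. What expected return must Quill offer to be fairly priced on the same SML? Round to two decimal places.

MRP = (7.03% − 5.05%) / (1.19 − 0.70) = 4.0408%
R_f = 5.05% − 0.70 × 4.0408% = 2.2214%
β_Quill = Cov / Var(R_m) = 0.02390 / 0.01711 = 1.3968
E(R_Quill) = R_f + β × MRP = 2.2214% + 1.3968 × 4.0408% = 7.87%

7.87%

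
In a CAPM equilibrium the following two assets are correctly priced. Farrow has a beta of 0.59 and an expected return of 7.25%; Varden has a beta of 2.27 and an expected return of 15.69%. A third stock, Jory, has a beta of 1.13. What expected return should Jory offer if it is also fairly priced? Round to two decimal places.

9.96%

MRP (SML slope) = (15.69% − 7.25%) / (2.27 − 0.59) = 8.44% / 1.68 = 5.0238%
R_f (intercept) = 7.25% − 0.59 × 5.0238% = 4.2860%
E(R_Jory) = R_f + β × MRP = 4.2860% + 1.13 × 5.0238% = 9.96%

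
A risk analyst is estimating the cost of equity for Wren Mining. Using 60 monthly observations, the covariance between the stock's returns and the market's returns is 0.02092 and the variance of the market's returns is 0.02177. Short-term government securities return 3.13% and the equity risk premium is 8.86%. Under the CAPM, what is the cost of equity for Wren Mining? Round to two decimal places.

11.64%

β = Cov(R_i, R_m) / Var(R_m) = 0.02092 / 0.02177 = 0.9610
E(R) = R_f + β × MRP = 3.13% + 0.9610 × 8.86% = 11.64%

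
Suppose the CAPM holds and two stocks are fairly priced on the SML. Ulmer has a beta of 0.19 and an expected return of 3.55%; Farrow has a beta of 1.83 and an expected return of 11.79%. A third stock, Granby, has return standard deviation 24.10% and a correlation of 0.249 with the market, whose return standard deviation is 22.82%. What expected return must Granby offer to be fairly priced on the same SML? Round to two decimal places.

3.92%

MRP = (11.79% − 3.55%) / (1.83 − 0.19) = 5.0244%
R_f = 3.55% − 0.19 × 5.0244% = 2.5954%
β_Granby = ρ·σ_i/σ_m = 0.249 × 24.10 / 22.82 = 0.2630
E(R_Granby) = R_f + β × MRP = 2.5954% + 0.2630 × 5.0244% = 3.92%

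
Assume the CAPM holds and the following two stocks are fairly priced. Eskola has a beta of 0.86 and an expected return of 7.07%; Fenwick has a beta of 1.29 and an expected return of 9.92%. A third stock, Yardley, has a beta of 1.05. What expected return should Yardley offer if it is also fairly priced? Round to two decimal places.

MRP (SML slope) = (9.92% − 7.07%) / (1.29 − 0.86) = 2.85% / 0.43 = 6.6279%
R_f (intercept) = 7.07% − 0.86 × 6.6279% = 1.3700%
E(R_Yardley) = R_f + β × MRP = 1.3700% + 1.05 × 6.6279% = 8.33%

8.33%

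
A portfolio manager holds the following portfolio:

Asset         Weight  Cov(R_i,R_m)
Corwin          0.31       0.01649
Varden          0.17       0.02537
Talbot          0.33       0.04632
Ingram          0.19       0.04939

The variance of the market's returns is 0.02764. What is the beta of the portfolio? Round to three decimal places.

1.234

β_Corwin = 0.01649 / 0.02764 = 0.5966
β_Varden = 0.02537 / 0.02764 = 0.9179
β_Talbot = 0.04632 / 0.02764 = 1.6758
β_Ingram = 0.04939 / 0.02764 = 1.7869
β_P = Σ w_i β_i = 0.31×0.5966 + 0.17×0.9179 + 0.33×1.6758 + 0.19×1.7869 = 1.2335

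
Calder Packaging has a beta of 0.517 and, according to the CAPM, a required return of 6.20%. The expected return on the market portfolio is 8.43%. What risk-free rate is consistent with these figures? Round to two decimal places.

3.81%

E(R) = R_f + β(E(R_m) − R_f) = R_f(1 − β) + β·E(R_m)
6.20% = R_f × (1 − 0.517) + 0.517 × 8.43%
6.20% = R_f × 0.483 + 4.35831%
R_f = (6.20% − 4.35831%) / 0.483 = 3.81%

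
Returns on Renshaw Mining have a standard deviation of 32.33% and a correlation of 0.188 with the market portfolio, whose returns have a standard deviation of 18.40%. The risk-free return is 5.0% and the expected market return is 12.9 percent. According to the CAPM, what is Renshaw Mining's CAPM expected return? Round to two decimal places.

β = ρ × σ_i / σ_m = 0.188 × 32.33% / 18.40% = 0.3303
MRP = 12.9% − 5.0% = 7.90%
E(R) = 5.0% + 0.3303 × 7.9% = 7.61%

7.61%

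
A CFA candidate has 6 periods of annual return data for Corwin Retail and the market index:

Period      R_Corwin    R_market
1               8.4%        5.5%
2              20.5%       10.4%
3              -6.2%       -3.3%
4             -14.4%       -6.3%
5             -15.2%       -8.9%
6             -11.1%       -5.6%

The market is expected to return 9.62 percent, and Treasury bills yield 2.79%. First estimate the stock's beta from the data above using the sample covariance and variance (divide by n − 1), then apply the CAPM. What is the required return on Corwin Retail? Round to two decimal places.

15.66%

Mean R_i = (8.4 + 20.5 − 6.2 − 14.4 − 15.2 − 11.1) / 6 = -3.0000%
Mean R_m = (5.5 + 10.4 − 3.3 − 6.3 − 8.9 − 5.6) / 6 = -1.3667%
Σ(R_i − R̄_i)(R_m − R̄_m) = 543.4200  ⇒  Cov = 543.4200 / 5 = 108.6840
Σ(R_m − R̄_m)² = 288.3533  ⇒  Var(R_m) = 288.3533 / 5 = 57.6707
β = Cov / Var(R_m) = 108.6840 / 57.6707 = 1.8846
MRP = 9.62% − 2.79% = 6.83%
E(R) = R_f + β × MRP = 2.79% + 1.8846 × 6.83% = 15.66%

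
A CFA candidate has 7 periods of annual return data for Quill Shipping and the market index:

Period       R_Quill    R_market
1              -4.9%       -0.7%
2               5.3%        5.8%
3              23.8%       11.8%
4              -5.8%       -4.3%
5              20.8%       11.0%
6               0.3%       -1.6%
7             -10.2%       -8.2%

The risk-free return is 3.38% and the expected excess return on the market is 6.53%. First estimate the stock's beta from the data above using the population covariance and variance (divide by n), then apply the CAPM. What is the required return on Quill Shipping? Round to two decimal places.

Mean R_i = (-4.9 + 5.3 + 23.8 − 5.8 + 20.8 + 0.3 − 10.2) / 7 = 4.1857%
Mean R_m = (-0.7 + 5.8 + 11.8 − 4.3 + 11.0 − 1.6 − 8.2) / 7 = 1.9714%
Σ(R_i − R̄_i)(R_m − R̄_m) = 594.1471  ⇒  Cov = 594.1471 / 7 = 84.8782
Σ(R_m − R̄_m)² = 355.4543  ⇒  Var(R_m) = 355.4543 / 7 = 50.7792
β = Cov / Var(R_m) = 84.8782 / 50.7792 = 1.6715
E(R) = R_f + β × MRP = 3.38% + 1.6715 × 6.53% = 14.29%

14.29%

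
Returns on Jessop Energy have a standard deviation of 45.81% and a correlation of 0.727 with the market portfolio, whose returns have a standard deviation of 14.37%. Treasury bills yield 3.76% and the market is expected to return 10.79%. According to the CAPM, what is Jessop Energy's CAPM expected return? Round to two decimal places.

20.05%

β = ρ × σ_i / σ_m = 0.727 × 45.81% / 14.37% = 2.3176
MRP = 10.79% − 3.76% = 7.03%
E(R) = 3.76% + 2.3176 × 7.03% = 20.05%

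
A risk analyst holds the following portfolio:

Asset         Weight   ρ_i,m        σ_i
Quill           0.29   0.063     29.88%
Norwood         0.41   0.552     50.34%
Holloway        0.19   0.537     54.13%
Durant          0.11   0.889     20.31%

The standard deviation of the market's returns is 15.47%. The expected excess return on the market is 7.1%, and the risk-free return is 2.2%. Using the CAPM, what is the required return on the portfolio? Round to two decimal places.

β_Quill = 0.063 × 29.88% / 15.47% = 0.1217
β_Norwood = 0.552 × 50.34% / 15.47% = 1.7962
β_Holloway = 0.537 × 54.13% / 15.47% = 1.8790
β_Durant = 0.889 × 20.31% / 15.47% = 1.1671
β_P = Σ w_i β_i = 0.29×0.1217 + 0.41×1.7962 + 0.19×1.8790 + 0.11×1.1671 = 1.2571
E(R_P) = R_f + β_P × MRP = 2.2% + 1.2571 × 7.1% = 11.13%

11.13%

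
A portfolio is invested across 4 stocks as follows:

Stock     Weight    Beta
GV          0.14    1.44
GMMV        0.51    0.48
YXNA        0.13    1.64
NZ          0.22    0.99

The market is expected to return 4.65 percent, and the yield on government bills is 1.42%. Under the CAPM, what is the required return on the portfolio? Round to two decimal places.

β_P = Σ w_i β_i = 0.14×1.44 + 0.51×0.48 + 0.13×1.64 + 0.22×0.99 = 0.8774
MRP = 4.65% − 1.42% = 3.23%
E(R_P) = R_f + β_P × MRP = 1.42% + 0.8774 × 3.23% = 4.25%

4.25%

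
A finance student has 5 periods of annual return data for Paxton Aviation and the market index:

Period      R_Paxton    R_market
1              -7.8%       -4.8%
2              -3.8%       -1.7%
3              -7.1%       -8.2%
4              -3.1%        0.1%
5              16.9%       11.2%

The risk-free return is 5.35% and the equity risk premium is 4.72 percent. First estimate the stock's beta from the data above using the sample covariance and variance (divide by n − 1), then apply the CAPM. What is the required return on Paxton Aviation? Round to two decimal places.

11.63%

Mean R_i = (-7.8 − 3.8 − 7.1 − 3.1 + 16.9) / 5 = -0.9800%
Mean R_m = (-4.8 − 1.7 − 8.2 + 0.1 + 11.2) / 5 = -0.6800%
Σ(R_i − R̄_i)(R_m − R̄_m) = 287.7580  ⇒  Cov = 287.7580 / 4 = 71.9395
Σ(R_m − R̄_m)² = 216.3080  ⇒  Var(R_m) = 216.3080 / 4 = 54.0770
β = Cov / Var(R_m) = 71.9395 / 54.0770 = 1.3303
E(R) = R_f + β × MRP = 5.35% + 1.3303 × 4.72% = 11.63%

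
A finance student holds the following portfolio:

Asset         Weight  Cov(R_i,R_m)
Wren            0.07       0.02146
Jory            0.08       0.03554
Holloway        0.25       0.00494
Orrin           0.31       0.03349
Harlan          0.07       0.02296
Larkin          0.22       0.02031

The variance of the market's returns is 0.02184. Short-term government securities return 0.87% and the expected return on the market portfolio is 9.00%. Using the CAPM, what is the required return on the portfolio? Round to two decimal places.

β_Wren = 0.02146 / 0.02184 = 0.9826
β_Jory = 0.03554 / 0.02184 = 1.6273
β_Holloway = 0.00494 / 0.02184 = 0.2262
β_Orrin = 0.03349 / 0.02184 = 1.5334
β_Harlan = 0.02296 / 0.02184 = 1.0513
β_Larkin = 0.02031 / 0.02184 = 0.9299
β_P = Σ w_i β_i = 0.07×0.9826 + 0.08×1.6273 + 0.25×0.2262 + 0.31×1.5334 + 0.07×1.0513 + 0.22×0.9299 = 1.0090
MRP = 9.00% − 0.87% = 8.13%
E(R_P) = R_f + β_P × MRP = 0.87% + 1.0090 × 8.13% = 9.07%

9.07%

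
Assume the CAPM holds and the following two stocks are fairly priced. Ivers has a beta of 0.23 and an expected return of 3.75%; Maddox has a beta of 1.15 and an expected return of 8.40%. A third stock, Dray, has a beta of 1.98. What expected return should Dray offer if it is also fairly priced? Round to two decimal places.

MRP (SML slope) = (8.40% − 3.75%) / (1.15 − 0.23) = 4.65% / 0.92 = 5.0543%
R_f (intercept) = 3.75% − 0.23 × 5.0543% = 2.5875%
E(R_Dray) = R_f + β × MRP = 2.5875% + 1.98 × 5.0543% = 12.60%

12.60%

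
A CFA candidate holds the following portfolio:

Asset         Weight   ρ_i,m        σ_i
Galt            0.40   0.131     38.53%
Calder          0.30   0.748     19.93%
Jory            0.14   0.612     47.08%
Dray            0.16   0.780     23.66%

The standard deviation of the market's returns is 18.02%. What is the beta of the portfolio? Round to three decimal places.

β_Galt = 0.131 × 38.53% / 18.02% = 0.2801
β_Calder = 0.748 × 19.93% / 18.02% = 0.8273
β_Jory = 0.612 × 47.08% / 18.02% = 1.5989
β_Dray = 0.780 × 23.66% / 18.02% = 1.0241
β_P = Σ w_i β_i = 0.40×0.2801 + 0.30×0.8273 + 0.14×1.5989 + 0.16×1.0241 = 0.7479

0.748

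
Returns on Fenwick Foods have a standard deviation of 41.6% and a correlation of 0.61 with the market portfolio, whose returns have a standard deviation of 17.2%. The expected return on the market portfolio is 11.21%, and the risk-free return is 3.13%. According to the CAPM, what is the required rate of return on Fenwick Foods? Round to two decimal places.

15.05%

β = ρ × σ_i / σ_m = 0.61 × 41.6% / 17.2% = 1.4753
MRP = 11.21% − 3.13% = 8.08%
E(R) = 3.13% + 1.4753 × 8.08% = 15.05%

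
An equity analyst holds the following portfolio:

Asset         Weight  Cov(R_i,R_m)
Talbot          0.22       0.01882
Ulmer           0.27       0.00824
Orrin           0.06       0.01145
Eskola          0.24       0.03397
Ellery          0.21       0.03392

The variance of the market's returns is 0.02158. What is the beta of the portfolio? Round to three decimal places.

1.035

β_Talbot = 0.01882 / 0.02158 = 0.8721
β_Ulmer = 0.00824 / 0.02158 = 0.3818
β_Orrin = 0.01145 / 0.02158 = 0.5306
β_Eskola = 0.03397 / 0.02158 = 1.5741
β_Ellery = 0.03392 / 0.02158 = 1.5718
β_P = Σ w_i β_i = 0.22×0.8721 + 0.27×0.3818 + 0.06×0.5306 + 0.24×1.5741 + 0.21×1.5718 = 1.0346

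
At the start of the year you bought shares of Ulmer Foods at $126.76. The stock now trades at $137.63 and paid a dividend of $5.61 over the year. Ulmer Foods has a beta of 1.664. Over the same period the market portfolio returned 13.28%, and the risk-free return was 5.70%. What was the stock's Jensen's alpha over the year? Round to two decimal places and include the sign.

Realised HPR = (P1 + D1 − P0) / P0 = (137.63 + 5.61 − 126.76) / 126.76 = 16.48 / 126.76 = 13.0009%
MRP = 13.28% − 5.70% = 7.58%
CAPM required = R_f + β·MRP = 5.70% + 1.664 × 7.58% = 18.31312%
α = realised − required = 13.0009% − 18.31312% = -5.31%

-5.31%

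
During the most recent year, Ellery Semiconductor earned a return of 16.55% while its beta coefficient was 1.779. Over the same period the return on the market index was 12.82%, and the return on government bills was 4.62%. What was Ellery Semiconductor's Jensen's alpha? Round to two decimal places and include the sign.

-2.66%

Market excess return = 12.82% − 4.62% = 8.20%
CAPM benchmark = R_f + β(R_m − R_f) = 4.62% + 1.779 × 8.20% = 19.20780%
α = actual − benchmark = 16.55% − 19.20780% = -2.66%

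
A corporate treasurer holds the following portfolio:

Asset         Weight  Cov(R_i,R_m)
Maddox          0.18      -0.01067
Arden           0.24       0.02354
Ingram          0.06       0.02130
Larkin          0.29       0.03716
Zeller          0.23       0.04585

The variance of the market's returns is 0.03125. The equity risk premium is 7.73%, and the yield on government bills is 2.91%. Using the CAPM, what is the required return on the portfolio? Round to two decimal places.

β_Maddox = -0.01067 / 0.03125 = -0.3414
β_Arden = 0.02354 / 0.03125 = 0.7533
β_Ingram = 0.02130 / 0.03125 = 0.6816
β_Larkin = 0.03716 / 0.03125 = 1.1891
β_Zeller = 0.04585 / 0.03125 = 1.4672
β_P = Σ w_i β_i = 0.18×-0.3414 + 0.24×0.7533 + 0.06×0.6816 + 0.29×1.1891 + 0.23×1.4672 = 0.8425
E(R_P) = R_f + β_P × MRP = 2.91% + 0.8425 × 7.73% = 9.42%

9.42%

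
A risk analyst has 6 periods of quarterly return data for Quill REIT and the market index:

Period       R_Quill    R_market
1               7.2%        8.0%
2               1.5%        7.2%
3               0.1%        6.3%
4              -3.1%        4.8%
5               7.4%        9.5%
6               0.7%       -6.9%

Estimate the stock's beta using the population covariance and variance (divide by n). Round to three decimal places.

Mean R_i = (7.2 + 1.5 + 0.1 − 3.1 + 7.4 + 0.7) / 6 = 2.3000%
Mean R_m = (8.0 + 7.2 + 6.3 + 4.8 + 9.5 − 6.9) / 6 = 4.8167%
Σ(R_i − R̄_i)(R_m − R̄_m) = 53.1500  ⇒  Cov = 53.1500 / 6 = 8.8583
Σ(R_m − R̄_m)² = 177.2283  ⇒  Var(R_m) = 177.2283 / 6 = 29.5381
β = Cov / Var(R_m) = 8.8583 / 29.5381 = 0.2999

0.300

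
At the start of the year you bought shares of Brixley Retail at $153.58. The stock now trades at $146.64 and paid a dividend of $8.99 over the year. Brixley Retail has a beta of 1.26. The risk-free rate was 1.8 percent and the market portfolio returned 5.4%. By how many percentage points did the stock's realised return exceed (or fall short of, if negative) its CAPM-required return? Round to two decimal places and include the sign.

-5.00%

Realised HPR = (P1 + D1 − P0) / P0 = (146.64 + 8.99 − 153.58) / 153.58 = 2.05 / 153.58 = 1.3348%
MRP = 5.4% − 1.8% = 3.60%
CAPM required = R_f + β·MRP = 1.8% + 1.26 × 3.6% = 6.3360%
α = realised − required = 1.3348% − 6.3360% = -5.00%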